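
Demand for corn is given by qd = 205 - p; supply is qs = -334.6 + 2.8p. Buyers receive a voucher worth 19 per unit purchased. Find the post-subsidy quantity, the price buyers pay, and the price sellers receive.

Pre-subsidy: 205 - p = -334.6 + 2.8p gives p* = 142, q* = 63.
With the rebate, buyers effectively pay pb = ps − 19, where ps is the price sellers receive.
Demand in terms of ps becomes qd = 205 − 1(ps − 19) = 224 - ps. Setting this equal to supply: 224 - ps = -334.6 + 2.8ps, so ps = 147.
Buyers pay pb = 147 − 19 = 128; q' = -334.6 + 2.8·147 = 77.

q' = 77; buyers pay 128; sellers receive 147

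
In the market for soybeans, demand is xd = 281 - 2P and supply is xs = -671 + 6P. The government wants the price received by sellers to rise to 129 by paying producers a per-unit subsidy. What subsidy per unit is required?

Required subsidy s = 40 per unit

At a seller price of 129, quantity supplied is -671 + 6·129 = 103.
Buyers absorb 103 only when they pay Pb with 281 − 2·Pb = 103, i.e. Pb = 89.
s = Ps − Pb = 129 − 89 = 40.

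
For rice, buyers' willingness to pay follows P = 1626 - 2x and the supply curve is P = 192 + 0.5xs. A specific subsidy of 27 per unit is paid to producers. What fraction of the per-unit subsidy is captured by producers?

Pre-subsidy: 1626 - 2x = 192 + 0.5x gives x* = 573.6 and P* = 478.8.
With the subsidy, sellers receive Ps = Pb + 27 for each unit, where Pb is the price buyers pay.
On the curves, Pb = 1626 - 2x and Ps = 192 + 0.5x; the wedge Ps − Pb = 27 gives 192 + 0.5x − (1626 - 2x) = 27, so x' = 584.4.
Then Pb = 1626 − 2·584.4 = 457.2 and Ps = 192 + 0.5·584.4 = 484.2.
Buyers' price falls by P* − Pb = 478.8 − 457.2 = 21.6; sellers' price rises by Ps − P* = 484.2 − 478.8 = 5.4.
So producers capture 5.4/27 = 0.2 of each unit of subsidy.

Producer share = 0.2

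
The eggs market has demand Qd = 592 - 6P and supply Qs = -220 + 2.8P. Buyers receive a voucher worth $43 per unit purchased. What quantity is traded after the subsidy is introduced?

Pre-subsidy: 592 - 6P = -220 + 2.8P gives P* = 1015/11, Q* = 422/11.
With the rebate, buyers effectively pay Pb = Ps − 43, where Ps is the price sellers receive.
Demand in terms of Ps becomes Qd = 592 − 6(Ps − 43) = 850 - 6Ps. Setting this equal to supply: 850 - 6Ps = -220 + 2.8Ps, so Ps = 2675/22.
Buyers pay Pb = 2675/22 − 43 = 1729/22; Q' = -220 + 2.8·(2675/22) = 1325/11.

Q' = 1325/11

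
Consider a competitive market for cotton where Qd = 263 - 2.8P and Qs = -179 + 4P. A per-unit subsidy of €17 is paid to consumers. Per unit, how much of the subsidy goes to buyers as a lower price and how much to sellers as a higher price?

Pre-subsidy: 263 - 2.8P = -179 + 4P gives P* = 65, Q* = 81.
With the rebate, buyers effectively pay Pb = Ps − 17, where Ps is the price sellers receive.
Demand in terms of Ps becomes Qd = 263 − 2.8(Ps − 17) = 310.6 - 2.8Ps. Setting this equal to supply: 310.6 - 2.8Ps = -179 + 4Ps, so Ps = 72.
Buyers pay Pb = 72 − 17 = 55; Q' = -179 + 4·72 = 109.
Buyers' price falls by P* − Pb = 65 − 55 = 10; sellers' price rises by Ps − P* = 72 − 65 = 7.

Buyers gain €10 per unit; sellers gain €7 per unit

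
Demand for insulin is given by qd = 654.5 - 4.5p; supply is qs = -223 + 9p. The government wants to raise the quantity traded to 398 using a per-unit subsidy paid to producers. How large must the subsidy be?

Required subsidy s = 12 per unit

At q = 398, invert demand for the buyer price: pb = (654.5 − 398)/4.5 = 57; invert supply for the seller price: ps = (398 − (-223))/9 = 69.
The subsidy must fill the gap: s = ps − pb = 69 − 57 = 12.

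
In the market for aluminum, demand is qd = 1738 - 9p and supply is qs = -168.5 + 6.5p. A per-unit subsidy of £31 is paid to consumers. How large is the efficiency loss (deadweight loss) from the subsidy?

Pre-subsidy: 1738 - 9p = -168.5 + 6.5p gives p* = 123, q* = 631.
With the rebate, buyers effectively pay pb = ps − 31, where ps is the price sellers receive.
Demand in terms of ps becomes qd = 1738 − 9(ps − 31) = 2017 - 9ps. Setting this equal to supply: 2017 - 9ps = -168.5 + 6.5ps, so ps = 141.
Buyers pay pb = 141 − 31 = 110; q' = -168.5 + 6.5·141 = 748.
The subsidy expands output by 748 − 631 = 117 past the efficient level; on those units the gap between marginal cost and willingness to pay runs from 0 up to 31.
DWL = ½ × 31 × 117 = 1813.5.

Deadweight loss = £1813.5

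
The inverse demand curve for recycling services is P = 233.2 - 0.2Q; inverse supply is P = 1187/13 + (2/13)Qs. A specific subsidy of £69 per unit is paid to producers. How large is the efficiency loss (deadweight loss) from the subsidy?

Pre-subsidy: 233.2 - 0.2Q = 1187/13 + (2/13)Q gives Q* = 401 and P* = 153.
With the subsidy, sellers receive Ps = Pb + 69 for each unit, where Pb is the price buyers pay.
On the curves, Pb = 233.2 - 0.2Q and Ps = 1187/13 + (2/13)Q; the wedge Ps − Pb = 69 gives 1187/13 + (2/13)Q − (233.2 - 0.2Q) = 69, so Q' = 596.
Then Pb = 233.2 − 0.2·596 = 114 and Ps = 1187/13 + (2/13)·596 = 183.
The subsidy expands output by 596 − 401 = 195 past the efficient level; on those units the gap between marginal cost and willingness to pay runs from 0 up to 69.
DWL = ½ × 69 × 195 = 6727.5.

Deadweight loss = £6727.5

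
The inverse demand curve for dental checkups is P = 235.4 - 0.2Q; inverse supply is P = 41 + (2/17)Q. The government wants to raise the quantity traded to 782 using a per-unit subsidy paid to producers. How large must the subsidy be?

Required subsidy s = 54 per unit

At Q = 782, from the demand curve buyers pay Pb = 235.4 − 0.2·782 = 79; from the supply curve sellers need Ps = 41 + (2/17)·782 = 133.
The subsidy must fill the gap: s = Ps − Pb = 133 − 79 = 54.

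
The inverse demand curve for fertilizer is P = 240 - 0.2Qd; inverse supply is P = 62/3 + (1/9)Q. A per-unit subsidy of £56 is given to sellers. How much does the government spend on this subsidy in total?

Pre-subsidy: 240 - 0.2Q = 62/3 + (1/9)Q gives Q* = 705 and P* = 99.
With the subsidy, sellers receive Ps = Pb + 56 for each unit, where Pb is the price buyers pay.
On the curves, Pb = 240 - 0.2Q and Ps = 62/3 + (1/9)Q; the wedge Ps − Pb = 56 gives 62/3 + (1/9)Q − (240 - 0.2Q) = 56, so Q' = 885.
Then Pb = 240 − 0.2·885 = 63 and Ps = 62/3 + (1/9)·885 = 119.
Government outlay = subsidy × quantity = 56 × 885 = 49560.

Government cost = £49560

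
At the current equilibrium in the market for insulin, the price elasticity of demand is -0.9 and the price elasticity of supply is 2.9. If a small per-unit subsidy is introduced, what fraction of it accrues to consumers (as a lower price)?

For a small subsidy around the equilibrium, the benefit split depends on the relative slopes, which at a point are proportional to the elasticities.
Buyer share = εs/(εs + |εd|) = 2.9/(2.9 + 0.9) = 29/38; seller share = |εd|/(εs + |εd|) = 9/38.

Consumer share = 29/38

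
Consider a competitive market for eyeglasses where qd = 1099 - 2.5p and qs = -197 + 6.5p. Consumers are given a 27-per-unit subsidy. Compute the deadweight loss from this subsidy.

Deadweight loss = 658.125

Pre-subsidy: 1099 - 2.5p = -197 + 6.5p gives p* = 144, q* = 739.
With the rebate, buyers effectively pay pb = ps − 27, where ps is the price sellers receive.
Demand in terms of ps becomes qd = 1099 − 2.5(ps − 27) = 1166.5 - 2.5ps. Setting this equal to supply: 1166.5 - 2.5ps = -197 + 6.5ps, so ps = 151.5.
Buyers pay pb = 151.5 − 27 = 124.5; q' = -197 + 6.5·151.5 = 787.75.
The subsidy expands output by 787.75 − 739 = 48.75 past the efficient level; on those units the gap between marginal cost and willingness to pay runs from 0 up to 27.
DWL = ½ × 27 × 48.75 = 658.125.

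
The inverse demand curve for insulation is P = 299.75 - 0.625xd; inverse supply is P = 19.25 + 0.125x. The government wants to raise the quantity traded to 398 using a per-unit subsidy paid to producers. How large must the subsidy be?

At x = 398, from the demand curve buyers pay Pb = 299.75 − 0.625·398 = 51; from the supply curve sellers need Ps = 19.25 + 0.125·398 = 69.
The subsidy must fill the gap: s = Ps − Pb = 69 − 51 = 18.

Required subsidy s = 18 per unit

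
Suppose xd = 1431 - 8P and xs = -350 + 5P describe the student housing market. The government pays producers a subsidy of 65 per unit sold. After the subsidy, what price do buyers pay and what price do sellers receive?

Buyers pay 112; sellers receive 177

Pre-subsidy: 1431 - 8P = -350 + 5P gives P* = 137, x* = 335.
With the subsidy, sellers receive Ps = Pb + 65 for each unit, where Pb is the price buyers pay.
Supply in terms of Pb becomes xs = -350 + 5(Pb + 65) = -25 + 5Pb. Setting this equal to demand: 1431 - 8Pb = -25 + 5Pb, so Pb = 112.
Sellers receive Ps = 112 + 65 = 177; x' = 1431 − 8·112 = 535.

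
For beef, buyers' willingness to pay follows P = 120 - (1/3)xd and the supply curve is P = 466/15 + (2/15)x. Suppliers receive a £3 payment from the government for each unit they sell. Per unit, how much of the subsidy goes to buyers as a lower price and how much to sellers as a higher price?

Buyers gain 15/7 per unit; sellers gain 6/7 per unit

Pre-subsidy: 120 - (1/3)x = 466/15 + (2/15)x gives x* = 1334/7 and P* = 1186/21.
With the subsidy, sellers receive Ps = Pb + 3 for each unit, where Pb is the price buyers pay.
On the curves, Pb = 120 - (1/3)x and Ps = 466/15 + (2/15)x; the wedge Ps − Pb = 3 gives 466/15 + (2/15)x − (120 - (1/3)x) = 3, so x' = 197.
Then Pb = 120 − (1/3)·197 = 163/3 and Ps = 466/15 + (2/15)·197 = 172/3.
Buyers' price falls by P* − Pb = 1186/21 − 163/3 = 15/7; sellers' price rises by Ps − P* = 172/3 − 1186/21 = 6/7.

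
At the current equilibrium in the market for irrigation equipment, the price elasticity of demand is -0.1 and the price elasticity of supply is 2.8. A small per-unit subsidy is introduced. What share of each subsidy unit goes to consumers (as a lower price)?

Consumer share = 28/29

For a small subsidy around the equilibrium, the benefit split depends on the relative slopes, which at a point are proportional to the elasticities.
Buyer share = εs/(εs + |εd|) = 2.8/(2.8 + 0.1) = 28/29; seller share = |εd|/(εs + |εd|) = 1/29.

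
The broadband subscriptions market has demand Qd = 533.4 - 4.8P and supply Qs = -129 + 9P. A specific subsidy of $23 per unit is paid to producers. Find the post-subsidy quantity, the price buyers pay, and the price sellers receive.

Pre-subsidy: 533.4 - 4.8P = -129 + 9P gives P* = 48, Q* = 303.
With the subsidy, sellers receive Ps = Pb + 23 for each unit, where Pb is the price buyers pay.
Supply in terms of Pb becomes Qs = -129 + 9(Pb + 23) = 78 + 9Pb. Setting this equal to demand: 533.4 - 4.8Pb = 78 + 9Pb, so Pb = 33.
Sellers receive Ps = 33 + 23 = 56; Q' = 533.4 − 4.8·33 = 375.

Q' = 375; buyers pay $33; sellers receive $56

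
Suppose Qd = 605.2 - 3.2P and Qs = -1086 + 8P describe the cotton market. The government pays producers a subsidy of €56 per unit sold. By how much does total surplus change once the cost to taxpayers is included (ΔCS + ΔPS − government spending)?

Net change in total surplus = -€3584

Pre-subsidy: 605.2 - 3.2P = -1086 + 8P gives P* = 151, Q* = 122.
With the subsidy, sellers receive Ps = Pb + 56 for each unit, where Pb is the price buyers pay.
Supply in terms of Pb becomes Qs = -1086 + 8(Pb + 56) = -638 + 8Pb. Setting this equal to demand: 605.2 - 3.2Pb = -638 + 8Pb, so Pb = 111.
Sellers receive Ps = 111 + 56 = 167; Q' = 605.2 − 3.2·111 = 250.
ΔCS = ½(122 + 250)(151 − 111) = 7440; ΔPS = ½(122 + 250)(167 − 151) = 2976.
Government spending = 56 × 250 = 14000.
Net change = 7440 + 2976 − 14000 = -3584. The loss equals the DWL triangle ½·56·128.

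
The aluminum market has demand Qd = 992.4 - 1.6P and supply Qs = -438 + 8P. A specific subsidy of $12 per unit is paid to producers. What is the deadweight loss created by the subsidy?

Pre-subsidy: 992.4 - 1.6P = -438 + 8P gives P* = 149, Q* = 754.
With the subsidy, sellers receive Ps = Pb + 12 for each unit, where Pb is the price buyers pay.
Supply in terms of Pb becomes Qs = -438 + 8(Pb + 12) = -342 + 8Pb. Setting this equal to demand: 992.4 - 1.6Pb = -342 + 8Pb, so Pb = 139.
Sellers receive Ps = 139 + 12 = 151; Q' = 992.4 − 1.6·139 = 770.
The subsidy expands output by 770 − 754 = 16 past the efficient level; on those units the gap between marginal cost and willingness to pay runs from 0 up to 12.
DWL = ½ × 12 × 16 = 96.

Deadweight loss = $96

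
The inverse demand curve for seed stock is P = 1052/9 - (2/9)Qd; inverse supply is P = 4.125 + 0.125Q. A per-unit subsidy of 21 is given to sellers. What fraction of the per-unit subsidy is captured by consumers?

Consumer share = 0.64

Pre-subsidy: 1052/9 - (2/9)Q = 4.125 + 0.125Q gives Q* = 324.76 and P* = 44.72.
With the subsidy, sellers receive Ps = Pb + 21 for each unit, where Pb is the price buyers pay.
On the curves, Pb = 1052/9 - (2/9)Q and Ps = 4.125 + 0.125Q; the wedge Ps − Pb = 21 gives 4.125 + 0.125Q − (1052/9 - (2/9)Q) = 21, so Q' = 385.24.
Then Pb = 1052/9 − (2/9)·385.24 = 31.28 and Ps = 4.125 + 0.125·385.24 = 52.28.
Buyers' price falls by P* − Pb = 44.72 − 31.28 = 13.44; sellers' price rises by Ps − P* = 52.28 − 44.72 = 7.56.
So consumers capture 13.44/21 = 0.64 of each unit of subsidy.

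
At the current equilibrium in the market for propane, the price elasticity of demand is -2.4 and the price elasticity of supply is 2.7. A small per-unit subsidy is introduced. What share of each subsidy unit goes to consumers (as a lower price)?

Consumer share = 9/17

For a small subsidy around the equilibrium, the benefit split depends on the relative slopes, which at a point are proportional to the elasticities.
Buyer share = εs/(εs + |εd|) = 2.7/(2.7 + 2.4) = 9/17; seller share = |εd|/(εs + |εd|) = 8/17.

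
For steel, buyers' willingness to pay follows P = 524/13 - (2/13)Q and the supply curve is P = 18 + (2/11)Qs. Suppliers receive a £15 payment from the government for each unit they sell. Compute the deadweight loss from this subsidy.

Pre-subsidy: 524/13 - (2/13)Q = 18 + (2/11)Q gives Q* = 1595/24 and P* = 361/12.
With the subsidy, sellers receive Ps = Pb + 15 for each unit, where Pb is the price buyers pay.
On the curves, Pb = 524/13 - (2/13)Q and Ps = 18 + (2/11)Q; the wedge Ps − Pb = 15 gives 18 + (2/11)Q − (524/13 - (2/13)Q) = 15, so Q' = 5335/48.
Then Pb = 524/13 − (2/13)·(5335/48) = 557/24 and Ps = 18 + (2/11)·(5335/48) = 917/24.
The subsidy expands output by 5335/48 − 1595/24 = 44.6875 past the efficient level; on those units the gap between marginal cost and willingness to pay runs from 0 up to 15.
DWL = ½ × 15 × 44.6875 = 335.15625.

Deadweight loss = £335.15625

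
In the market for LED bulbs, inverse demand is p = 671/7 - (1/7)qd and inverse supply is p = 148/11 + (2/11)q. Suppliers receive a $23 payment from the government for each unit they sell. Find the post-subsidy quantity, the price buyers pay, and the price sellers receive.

q' = 324.64; buyers pay $49.48; sellers receive $72.48

Pre-subsidy: 671/7 - (1/7)q = 148/11 + (2/11)q gives q* = 253.8 and p* = 59.6.
With the subsidy, sellers receive ps = pb + 23 for each unit, where pb is the price buyers pay.
On the curves, pb = 671/7 - (1/7)q and ps = 148/11 + (2/11)q; the wedge ps − pb = 23 gives 148/11 + (2/11)q − (671/7 - (1/7)q) = 23, so q' = 324.64.
Then pb = 671/7 − (1/7)·324.64 = 49.48 and ps = 148/11 + (2/11)·324.64 = 72.48.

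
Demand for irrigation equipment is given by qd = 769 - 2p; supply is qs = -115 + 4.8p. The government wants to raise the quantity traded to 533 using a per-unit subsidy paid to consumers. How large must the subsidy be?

Required subsidy s = 17 per unit

At q = 533, invert demand for the buyer price: pb = (769 − 533)/2 = 118; invert supply for the seller price: ps = (533 − (-115))/4.8 = 135.
The subsidy must fill the gap: s = ps − pb = 135 − 118 = 17.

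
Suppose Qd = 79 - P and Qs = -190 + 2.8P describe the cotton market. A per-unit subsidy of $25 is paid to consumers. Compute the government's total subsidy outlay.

Government cost = 12650/19

Pre-subsidy: 79 - P = -190 + 2.8P gives P* = 1345/19, Q* = 156/19.
With the rebate, buyers effectively pay Pb = Ps − 25, where Ps is the price sellers receive.
Demand in terms of Ps becomes Qd = 79 − 1(Ps − 25) = 104 - Ps. Setting this equal to supply: 104 - Ps = -190 + 2.8Ps, so Ps = 1470/19.
Buyers pay Pb = 1470/19 − 25 = 995/19; Q' = -190 + 2.8·(1470/19) = 506/19.
Government outlay = subsidy × quantity = 25 × 506/19 = 12650/19.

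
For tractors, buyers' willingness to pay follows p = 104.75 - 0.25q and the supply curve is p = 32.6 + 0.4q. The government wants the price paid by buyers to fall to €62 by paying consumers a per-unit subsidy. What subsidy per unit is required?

Required subsidy s = €39 per unit

At a buyer price of 62, quantity demanded is 419 − 4·62 = 171.
Sellers supply 171 only when they receive ps = 32.6 + 0.4·171 = 101.
s = ps − pb = 101 − 62 = 39.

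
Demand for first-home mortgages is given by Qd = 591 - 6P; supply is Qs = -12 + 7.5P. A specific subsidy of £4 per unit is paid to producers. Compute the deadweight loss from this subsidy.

Pre-subsidy: 591 - 6P = -12 + 7.5P gives P* = 134/3, Q* = 323.
With the subsidy, sellers receive Ps = Pb + 4 for each unit, where Pb is the price buyers pay.
Supply in terms of Pb becomes Qs = -12 + 7.5(Pb + 4) = 18 + 7.5Pb. Setting this equal to demand: 591 - 6Pb = 18 + 7.5Pb, so Pb = 382/9.
Sellers receive Ps = 382/9 + 4 = 418/9; Q' = 591 − 6·(382/9) = 1009/3.
The subsidy expands output by 1009/3 − 323 = 40/3 past the efficient level; on those units the gap between marginal cost and willingness to pay runs from 0 up to 4.
DWL = ½ × 4 × 40/3 = 80/3.

Deadweight loss = 80/3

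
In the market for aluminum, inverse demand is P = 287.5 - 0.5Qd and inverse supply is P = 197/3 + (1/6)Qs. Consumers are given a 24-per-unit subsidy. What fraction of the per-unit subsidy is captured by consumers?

Consumer share = 0.75

Pre-subsidy: 287.5 - 0.5Q = 197/3 + (1/6)Q gives Q* = 332.75 and P* = 121.125.
With the rebate, buyers effectively pay Pb = Ps − 24, where Ps is the price sellers receive.
On the curves, Pb = 287.5 - 0.5Q and Ps = 197/3 + (1/6)Q; the wedge Ps − Pb = 24 gives 197/3 + (1/6)Q − (287.5 - 0.5Q) = 24, so Q' = 368.75.
Then Pb = 287.5 − 0.5·368.75 = 103.125 and Ps = 197/3 + (1/6)·368.75 = 127.125.
Buyers' price falls by P* − Pb = 121.125 − 103.125 = 18; sellers' price rises by Ps − P* = 127.125 − 121.125 = 6.
So consumers capture 18/24 = 0.75 of each unit of subsidy.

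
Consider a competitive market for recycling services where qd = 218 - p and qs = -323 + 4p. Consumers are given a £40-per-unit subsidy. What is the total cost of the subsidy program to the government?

Government cost = £5672

Pre-subsidy: 218 - p = -323 + 4p gives p* = 108.2, q* = 109.8.
With the rebate, buyers effectively pay pb = ps − 40, where ps is the price sellers receive.
Demand in terms of ps becomes qd = 218 − 1(ps − 40) = 258 - ps. Setting this equal to supply: 258 - ps = -323 + 4ps, so ps = 116.2.
Buyers pay pb = 116.2 − 40 = 76.2; q' = -323 + 4·116.2 = 141.8.
Government outlay = subsidy × quantity = 40 × 141.8 = 5672.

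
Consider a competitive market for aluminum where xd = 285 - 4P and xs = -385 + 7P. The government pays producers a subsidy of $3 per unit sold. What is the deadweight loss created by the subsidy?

Deadweight loss = 126/11

Pre-subsidy: 285 - 4P = -385 + 7P gives P* = 670/11, x* = 455/11.
With the subsidy, sellers receive Ps = Pb + 3 for each unit, where Pb is the price buyers pay.
Supply in terms of Pb becomes xs = -385 + 7(Pb + 3) = -364 + 7Pb. Setting this equal to demand: 285 - 4Pb = -364 + 7Pb, so Pb = 59.
Sellers receive Ps = 59 + 3 = 62; x' = 285 − 4·59 = 49.
The subsidy expands output by 49 − 455/11 = 84/11 past the efficient level; on those units the gap between marginal cost and willingness to pay runs from 0 up to 3.
DWL = ½ × 3 × 84/11 = 126/11.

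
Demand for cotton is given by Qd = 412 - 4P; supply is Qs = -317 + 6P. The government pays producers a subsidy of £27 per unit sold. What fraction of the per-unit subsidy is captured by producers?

Pre-subsidy: 412 - 4P = -317 + 6P gives P* = 72.9, Q* = 120.4.
With the subsidy, sellers receive Ps = Pb + 27 for each unit, where Pb is the price buyers pay.
Supply in terms of Pb becomes Qs = -317 + 6(Pb + 27) = -155 + 6Pb. Setting this equal to demand: 412 - 4Pb = -155 + 6Pb, so Pb = 56.7.
Sellers receive Ps = 56.7 + 27 = 83.7; Q' = 412 − 4·56.7 = 185.2.
Buyers' price falls by P* − Pb = 72.9 − 56.7 = 16.2; sellers' price rises by Ps − P* = 83.7 − 72.9 = 10.8.
So producers capture 10.8/27 = 0.4 of each unit of subsidy.

Producer share = 0.4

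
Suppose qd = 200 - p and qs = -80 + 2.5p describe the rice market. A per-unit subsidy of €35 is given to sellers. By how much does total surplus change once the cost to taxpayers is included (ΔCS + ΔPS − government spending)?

Net change in total surplus = -€437.5

Pre-subsidy: 200 - p = -80 + 2.5p gives p* = 80, q* = 120.
With the subsidy, sellers receive ps = pb + 35 for each unit, where pb is the price buyers pay.
Supply in terms of pb becomes qs = -80 + 2.5(pb + 35) = 7.5 + 2.5pb. Setting this equal to demand: 200 - pb = 7.5 + 2.5pb, so pb = 55.
Sellers receive ps = 55 + 35 = 90; q' = 200 − 1·55 = 145.
ΔCS = ½(120 + 145)(80 − 55) = 3312.5; ΔPS = ½(120 + 145)(90 − 80) = 1325.
Government spending = 35 × 145 = 5075.
Net change = 3312.5 + 1325 − 5075 = -437.5. The loss equals the DWL triangle ½·35·25.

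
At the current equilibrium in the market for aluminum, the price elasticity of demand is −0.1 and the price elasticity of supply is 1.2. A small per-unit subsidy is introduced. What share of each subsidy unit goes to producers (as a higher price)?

For a small subsidy around the equilibrium, the benefit split depends on the relative slopes, which at a point are proportional to the elasticities.
Buyer share = εs/(εs + |εd|) = 1.2/(1.2 + 0.1) = 12/13; seller share = |εd|/(εs + |εd|) = 1/13.
So producers capture 1/13 of the subsidy.

Producer share = 1/13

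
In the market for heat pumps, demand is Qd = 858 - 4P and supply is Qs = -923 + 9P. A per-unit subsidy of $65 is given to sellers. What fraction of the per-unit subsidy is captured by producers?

Producer share = 4/13

Pre-subsidy: 858 - 4P = -923 + 9P gives P* = 137, Q* = 310.
With the subsidy, sellers receive Ps = Pb + 65 for each unit, where Pb is the price buyers pay.
Supply in terms of Pb becomes Qs = -923 + 9(Pb + 65) = -338 + 9Pb. Setting this equal to demand: 858 - 4Pb = -338 + 9Pb, so Pb = 92.
Sellers receive Ps = 92 + 65 = 157; Q' = 858 − 4·92 = 490.
Buyers' price falls by P* − Pb = 137 − 92 = 45; sellers' price rises by Ps − P* = 157 − 137 = 20.
So producers capture 20/65 = 4/13 of each unit of subsidy.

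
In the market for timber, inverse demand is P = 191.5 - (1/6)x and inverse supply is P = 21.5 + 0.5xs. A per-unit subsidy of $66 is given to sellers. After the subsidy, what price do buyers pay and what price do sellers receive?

Buyers pay $132.5; sellers receive $198.5

Pre-subsidy: 191.5 - (1/6)x = 21.5 + 0.5x gives x* = 255 and P* = 149.
With the subsidy, sellers receive Ps = Pb + 66 for each unit, where Pb is the price buyers pay.
On the curves, Pb = 191.5 - (1/6)x and Ps = 21.5 + 0.5x; the wedge Ps − Pb = 66 gives 21.5 + 0.5x − (191.5 - (1/6)x) = 66, so x' = 354.
Then Pb = 191.5 − (1/6)·354 = 132.5 and Ps = 21.5 + 0.5·354 = 198.5.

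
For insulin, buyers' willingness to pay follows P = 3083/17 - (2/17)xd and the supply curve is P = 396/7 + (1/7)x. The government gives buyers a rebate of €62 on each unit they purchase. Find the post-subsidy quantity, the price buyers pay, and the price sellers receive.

Pre-subsidy: 3083/17 - (2/17)x = 396/7 + (1/7)x gives x* = 479 and P* = 125.
With the rebate, buyers effectively pay Pb = Ps − 62, where Ps is the price sellers receive.
On the curves, Pb = 3083/17 - (2/17)x and Ps = 396/7 + (1/7)x; the wedge Ps − Pb = 62 gives 396/7 + (1/7)x − (3083/17 - (2/17)x) = 62, so x' = 717.
Then Pb = 3083/17 − (2/17)·717 = 97 and Ps = 396/7 + (1/7)·717 = 159.

x' = 717; buyers pay €97; sellers receive €159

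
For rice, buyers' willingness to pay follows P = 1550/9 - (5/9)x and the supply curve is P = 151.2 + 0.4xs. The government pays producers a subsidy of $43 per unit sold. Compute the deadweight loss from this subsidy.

Deadweight loss = $967.5

Pre-subsidy: 1550/9 - (5/9)x = 151.2 + 0.4x gives x* = 22 and P* = 160.
With the subsidy, sellers receive Ps = Pb + 43 for each unit, where Pb is the price buyers pay.
On the curves, Pb = 1550/9 - (5/9)x and Ps = 151.2 + 0.4x; the wedge Ps − Pb = 43 gives 151.2 + 0.4x − (1550/9 - (5/9)x) = 43, so x' = 67.
Then Pb = 1550/9 − (5/9)·67 = 135 and Ps = 151.2 + 0.4·67 = 178.
The subsidy expands output by 67 − 22 = 45 past the efficient level; on those units the gap between marginal cost and willingness to pay runs from 0 up to 43.
DWL = ½ × 43 × 45 = 967.5.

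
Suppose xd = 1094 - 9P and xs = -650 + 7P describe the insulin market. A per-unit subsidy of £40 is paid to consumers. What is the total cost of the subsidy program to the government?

Government cost = £10820

Pre-subsidy: 1094 - 9P = -650 + 7P gives P* = 109, x* = 113.
With the rebate, buyers effectively pay Pb = Ps − 40, where Ps is the price sellers receive.
Demand in terms of Ps becomes xd = 1094 − 9(Ps − 40) = 1454 - 9Ps. Setting this equal to supply: 1454 - 9Ps = -650 + 7Ps, so Ps = 131.5.
Buyers pay Pb = 131.5 − 40 = 91.5; x' = -650 + 7·131.5 = 270.5.
Government outlay = subsidy × quantity = 40 × 270.5 = 10820.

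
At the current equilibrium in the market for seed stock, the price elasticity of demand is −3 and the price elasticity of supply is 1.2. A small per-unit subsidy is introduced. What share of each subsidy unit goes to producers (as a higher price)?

Producer share = 5/7

For a small subsidy around the equilibrium, the benefit split depends on the relative slopes, which at a point are proportional to the elasticities.
Buyer share = εs/(εs + |εd|) = 1.2/(1.2 + 3) = 2/7; seller share = |εd|/(εs + |εd|) = 5/7.
So producers capture 5/7 of the subsidy.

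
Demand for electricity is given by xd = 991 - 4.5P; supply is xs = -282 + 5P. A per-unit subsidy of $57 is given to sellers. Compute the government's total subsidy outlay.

Government cost = $29811

Pre-subsidy: 991 - 4.5P = -282 + 5P gives P* = 134, x* = 388.
With the subsidy, sellers receive Ps = Pb + 57 for each unit, where Pb is the price buyers pay.
Supply in terms of Pb becomes xs = -282 + 5(Pb + 57) = 3 + 5Pb. Setting this equal to demand: 991 - 4.5Pb = 3 + 5Pb, so Pb = 104.
Sellers receive Ps = 104 + 57 = 161; x' = 991 − 4.5·104 = 523.
Government outlay = subsidy × quantity = 57 × 523 = 29811.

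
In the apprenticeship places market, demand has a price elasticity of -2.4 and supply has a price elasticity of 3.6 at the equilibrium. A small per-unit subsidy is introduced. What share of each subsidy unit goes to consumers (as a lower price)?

Consumer share = 0.6

For a small subsidy around the equilibrium, the benefit split depends on the relative slopes, which at a point are proportional to the elasticities.
Buyer share = εs/(εs + |εd|) = 3.6/(3.6 + 2.4) = 0.6; seller share = |εd|/(εs + |εd|) = 0.4.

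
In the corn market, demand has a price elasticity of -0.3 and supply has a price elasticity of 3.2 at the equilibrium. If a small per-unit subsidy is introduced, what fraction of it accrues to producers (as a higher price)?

Producer share = 3/35

For a small subsidy around the equilibrium, the benefit split depends on the relative slopes, which at a point are proportional to the elasticities.
Buyer share = εs/(εs + |εd|) = 3.2/(3.2 + 0.3) = 32/35; seller share = |εd|/(εs + |εd|) = 3/35.
So producers capture 3/35 of the subsidy.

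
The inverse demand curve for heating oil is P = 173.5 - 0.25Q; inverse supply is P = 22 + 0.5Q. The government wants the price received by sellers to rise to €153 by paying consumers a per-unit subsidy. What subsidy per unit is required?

At a seller price of 153, quantity supplied is -44 + 2·153 = 262.
Buyers absorb 262 only when they pay Pb = 173.5 − 0.25·262 = 108.
s = Ps − Pb = 153 − 108 = 45.

Required subsidy s = €45 per unit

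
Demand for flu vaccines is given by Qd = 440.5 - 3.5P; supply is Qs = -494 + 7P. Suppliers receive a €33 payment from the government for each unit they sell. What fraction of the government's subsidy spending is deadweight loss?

DWL / government spending = 77/412

Pre-subsidy: 440.5 - 3.5P = -494 + 7P gives P* = 89, Q* = 129.
With the subsidy, sellers receive Ps = Pb + 33 for each unit, where Pb is the price buyers pay.
Supply in terms of Pb becomes Qs = -494 + 7(Pb + 33) = -263 + 7Pb. Setting this equal to demand: 440.5 - 3.5Pb = -263 + 7Pb, so Pb = 67.
Sellers receive Ps = 67 + 33 = 100; Q' = 440.5 − 3.5·67 = 206.
ΔCS = ½(129 + 206)(89 − 67) = 3685; ΔPS = ½(129 + 206)(100 − 89) = 1842.5.
Government spending = 33 × 206 = 6798.
DWL = ½ × 33 × (206 − 129) = 1270.5; fraction = 1270.5 / 6798 = 77/412.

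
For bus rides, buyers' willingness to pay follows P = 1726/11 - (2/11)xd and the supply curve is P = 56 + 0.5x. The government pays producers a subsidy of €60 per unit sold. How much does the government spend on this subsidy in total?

Pre-subsidy: 1726/11 - (2/11)x = 56 + 0.5x gives x* = 148 and P* = 130.
With the subsidy, sellers receive Ps = Pb + 60 for each unit, where Pb is the price buyers pay.
On the curves, Pb = 1726/11 - (2/11)x and Ps = 56 + 0.5x; the wedge Ps − Pb = 60 gives 56 + 0.5x − (1726/11 - (2/11)x) = 60, so x' = 236.
Then Pb = 1726/11 − (2/11)·236 = 114 and Ps = 56 + 0.5·236 = 174.
Government outlay = subsidy × quantity = 60 × 236 = 14160.

Government cost = €14160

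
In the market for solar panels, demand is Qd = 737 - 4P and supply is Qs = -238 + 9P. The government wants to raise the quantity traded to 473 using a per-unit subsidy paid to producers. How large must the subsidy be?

At Q = 473, invert demand for the buyer price: Pb = (737 − 473)/4 = 66; invert supply for the seller price: Ps = (473 − (-238))/9 = 79.
The subsidy must fill the gap: s = Ps − Pb = 79 − 66 = 13.

Required subsidy s = 13 per unit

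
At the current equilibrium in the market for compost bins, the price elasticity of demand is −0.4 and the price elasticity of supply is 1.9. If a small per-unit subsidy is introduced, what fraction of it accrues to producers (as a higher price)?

For a small subsidy around the equilibrium, the benefit split depends on the relative slopes, which at a point are proportional to the elasticities.
Buyer share = εs/(εs + |εd|) = 1.9/(1.9 + 0.4) = 19/23; seller share = |εd|/(εs + |εd|) = 4/23.
So producers capture 4/23 of the subsidy.

Producer share = 4/23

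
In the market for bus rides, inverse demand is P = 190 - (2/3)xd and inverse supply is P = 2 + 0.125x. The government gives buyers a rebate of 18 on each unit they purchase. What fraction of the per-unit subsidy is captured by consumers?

Pre-subsidy: 190 - (2/3)x = 2 + 0.125x gives x* = 4512/19 and P* = 602/19.
With the rebate, buyers effectively pay Pb = Ps − 18, where Ps is the price sellers receive.
On the curves, Pb = 190 - (2/3)x and Ps = 2 + 0.125x; the wedge Ps − Pb = 18 gives 2 + 0.125x − (190 - (2/3)x) = 18, so x' = 4944/19.
Then Pb = 190 − (2/3)·(4944/19) = 314/19 and Ps = 2 + 0.125·(4944/19) = 656/19.
Buyers' price falls by P* − Pb = 602/19 − 314/19 = 288/19; sellers' price rises by Ps − P* = 656/19 − 602/19 = 54/19.
So consumers capture (288/19)/18 = 16/19 of each unit of subsidy.

Consumer share = 16/19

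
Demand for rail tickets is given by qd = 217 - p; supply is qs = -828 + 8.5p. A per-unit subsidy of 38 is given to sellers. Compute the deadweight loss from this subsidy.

Pre-subsidy: 217 - p = -828 + 8.5p gives p* = 110, q* = 107.
With the subsidy, sellers receive ps = pb + 38 for each unit, where pb is the price buyers pay.
Supply in terms of pb becomes qs = -828 + 8.5(pb + 38) = -505 + 8.5pb. Setting this equal to demand: 217 - pb = -505 + 8.5pb, so pb = 76.
Sellers receive ps = 76 + 38 = 114; q' = 217 − 1·76 = 141.
The subsidy expands output by 141 − 107 = 34 past the efficient level; on those units the gap between marginal cost and willingness to pay runs from 0 up to 38.
DWL = ½ × 38 × 34 = 646.

Deadweight loss = 646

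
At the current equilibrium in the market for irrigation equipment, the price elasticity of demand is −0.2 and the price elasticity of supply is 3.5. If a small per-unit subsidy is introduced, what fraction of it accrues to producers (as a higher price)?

For a small subsidy around the equilibrium, the benefit split depends on the relative slopes, which at a point are proportional to the elasticities.
Buyer share = εs/(εs + |εd|) = 3.5/(3.5 + 0.2) = 35/37; seller share = |εd|/(εs + |εd|) = 2/37.
So producers capture 2/37 of the subsidy.

Producer share = 2/37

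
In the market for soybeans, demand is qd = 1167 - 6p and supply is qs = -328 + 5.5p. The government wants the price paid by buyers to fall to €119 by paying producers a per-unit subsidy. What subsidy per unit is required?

At a buyer price of 119, quantity demanded is 1167 − 6·119 = 453.
Sellers supply 453 only when they receive ps with -328 + 5.5·ps = 453, i.e. ps = 142.
s = ps − pb = 142 − 119 = 23.

Required subsidy s = €23 per unit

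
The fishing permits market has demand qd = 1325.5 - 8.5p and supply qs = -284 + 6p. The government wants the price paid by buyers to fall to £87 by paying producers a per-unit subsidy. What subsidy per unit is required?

Required subsidy s = £58 per unit

At a buyer price of 87, quantity demanded is 1325.5 − 8.5·87 = 586.
Sellers supply 586 only when they receive ps with -284 + 6·ps = 586, i.e. ps = 145.
s = ps − pb = 145 − 87 = 58.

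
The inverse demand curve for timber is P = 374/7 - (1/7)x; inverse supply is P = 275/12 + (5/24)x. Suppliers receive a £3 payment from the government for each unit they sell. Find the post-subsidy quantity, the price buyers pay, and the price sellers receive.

Pre-subsidy: 374/7 - (1/7)x = 275/12 + (5/24)x gives x* = 5126/59 and P* = 2420/59.
With the subsidy, sellers receive Ps = Pb + 3 for each unit, where Pb is the price buyers pay.
On the curves, Pb = 374/7 - (1/7)x and Ps = 275/12 + (5/24)x; the wedge Ps − Pb = 3 gives 275/12 + (5/24)x − (374/7 - (1/7)x) = 3, so x' = 5630/59.
Then Pb = 374/7 − (1/7)·(5630/59) = 2348/59 and Ps = 275/12 + (5/24)·(5630/59) = 2525/59.

x' = 5630/59; buyers pay 2348/59; sellers receive 2525/59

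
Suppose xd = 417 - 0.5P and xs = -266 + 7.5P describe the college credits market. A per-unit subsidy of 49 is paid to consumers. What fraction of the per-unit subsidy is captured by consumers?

Pre-subsidy: 417 - 0.5P = -266 + 7.5P gives P* = 85.375, x* = 374.3125.
With the rebate, buyers effectively pay Pb = Ps − 49, where Ps is the price sellers receive.
Demand in terms of Ps becomes xd = 417 − 0.5(Ps − 49) = 441.5 - 0.5Ps. Setting this equal to supply: 441.5 - 0.5Ps = -266 + 7.5Ps, so Ps = 88.4375.
Buyers pay Pb = 88.4375 − 49 = 39.4375; x' = -266 + 7.5·88.4375 = 397.28125.
Buyers' price falls by P* − Pb = 85.375 − 39.4375 = 45.9375; sellers' price rises by Ps − P* = 88.4375 − 85.375 = 3.0625.
So consumers capture 45.9375/49 = 0.9375 of each unit of subsidy.

Consumer share = 0.9375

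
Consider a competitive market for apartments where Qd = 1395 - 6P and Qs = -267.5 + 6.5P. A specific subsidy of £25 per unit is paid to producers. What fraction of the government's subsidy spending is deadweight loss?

Pre-subsidy: 1395 - 6P = -267.5 + 6.5P gives P* = 133, Q* = 597.
With the subsidy, sellers receive Ps = Pb + 25 for each unit, where Pb is the price buyers pay.
Supply in terms of Pb becomes Qs = -267.5 + 6.5(Pb + 25) = -105 + 6.5Pb. Setting this equal to demand: 1395 - 6Pb = -105 + 6.5Pb, so Pb = 120.
Sellers receive Ps = 120 + 25 = 145; Q' = 1395 − 6·120 = 675.
ΔCS = ½(597 + 675)(133 − 120) = 8268; ΔPS = ½(597 + 675)(145 − 133) = 7632.
Government spending = 25 × 675 = 16875.
DWL = ½ × 25 × (675 − 597) = 975; fraction = 975 / 16875 = 13/225.

DWL / government spending = 13/225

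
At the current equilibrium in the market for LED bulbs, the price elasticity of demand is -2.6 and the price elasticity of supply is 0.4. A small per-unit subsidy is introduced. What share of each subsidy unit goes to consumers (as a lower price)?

Consumer share = 2/15

For a small subsidy around the equilibrium, the benefit split depends on the relative slopes, which at a point are proportional to the elasticities.
Buyer share = εs/(εs + |εd|) = 0.4/(0.4 + 2.6) = 2/15; seller share = |εd|/(εs + |εd|) = 13/15.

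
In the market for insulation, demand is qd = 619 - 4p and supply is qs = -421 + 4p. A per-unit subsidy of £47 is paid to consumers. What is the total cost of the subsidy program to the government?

Government cost = £9071

Pre-subsidy: 619 - 4p = -421 + 4p gives p* = 130, q* = 99.
With the rebate, buyers effectively pay pb = ps − 47, where ps is the price sellers receive.
Demand in terms of ps becomes qd = 619 − 4(ps − 47) = 807 - 4ps. Setting this equal to supply: 807 - 4ps = -421 + 4ps, so ps = 153.5.
Buyers pay pb = 153.5 − 47 = 106.5; q' = -421 + 4·153.5 = 193.
Government outlay = subsidy × quantity = 47 × 193 = 9071.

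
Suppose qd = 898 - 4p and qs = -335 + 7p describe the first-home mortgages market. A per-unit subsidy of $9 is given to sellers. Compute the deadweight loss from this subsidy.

Deadweight loss = 1134/11

Pre-subsidy: 898 - 4p = -335 + 7p gives p* = 1233/11, q* = 4946/11.
With the subsidy, sellers receive ps = pb + 9 for each unit, where pb is the price buyers pay.
Supply in terms of pb becomes qs = -335 + 7(pb + 9) = -272 + 7pb. Setting this equal to demand: 898 - 4pb = -272 + 7pb, so pb = 1170/11.
Sellers receive ps = 1170/11 + 9 = 1269/11; q' = 898 − 4·(1170/11) = 5198/11.
The subsidy expands output by 5198/11 − 4946/11 = 252/11 past the efficient level; on those units the gap between marginal cost and willingness to pay runs from 0 up to 9.
DWL = ½ × 9 × 252/11 = 1134/11.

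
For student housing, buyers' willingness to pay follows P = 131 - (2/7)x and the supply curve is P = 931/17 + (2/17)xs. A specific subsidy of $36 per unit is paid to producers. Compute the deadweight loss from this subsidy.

Deadweight loss = $1606.5

Pre-subsidy: 131 - (2/7)x = 931/17 + (2/17)x gives x* = 189 and P* = 77.
With the subsidy, sellers receive Ps = Pb + 36 for each unit, where Pb is the price buyers pay.
On the curves, Pb = 131 - (2/7)x and Ps = 931/17 + (2/17)x; the wedge Ps − Pb = 36 gives 931/17 + (2/17)x − (131 - (2/7)x) = 36, so x' = 278.25.
Then Pb = 131 − (2/7)·278.25 = 51.5 and Ps = 931/17 + (2/17)·278.25 = 87.5.
The subsidy expands output by 278.25 − 189 = 89.25 past the efficient level; on those units the gap between marginal cost and willingness to pay runs from 0 up to 36.
DWL = ½ × 36 × 89.25 = 1606.5.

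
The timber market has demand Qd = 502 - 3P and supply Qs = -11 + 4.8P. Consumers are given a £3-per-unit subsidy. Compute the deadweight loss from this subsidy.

Pre-subsidy: 502 - 3P = -11 + 4.8P gives P* = 855/13, Q* = 3961/13.
With the rebate, buyers effectively pay Pb = Ps − 3, where Ps is the price sellers receive.
Demand in terms of Ps becomes Qd = 502 − 3(Ps − 3) = 511 - 3Ps. Setting this equal to supply: 511 - 3Ps = -11 + 4.8Ps, so Ps = 870/13.
Buyers pay Pb = 870/13 − 3 = 831/13; Q' = -11 + 4.8·(870/13) = 4033/13.
The subsidy expands output by 4033/13 − 3961/13 = 72/13 past the efficient level; on those units the gap between marginal cost and willingness to pay runs from 0 up to 3.
DWL = ½ × 3 × 72/13 = 108/13.

Deadweight loss = 108/13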